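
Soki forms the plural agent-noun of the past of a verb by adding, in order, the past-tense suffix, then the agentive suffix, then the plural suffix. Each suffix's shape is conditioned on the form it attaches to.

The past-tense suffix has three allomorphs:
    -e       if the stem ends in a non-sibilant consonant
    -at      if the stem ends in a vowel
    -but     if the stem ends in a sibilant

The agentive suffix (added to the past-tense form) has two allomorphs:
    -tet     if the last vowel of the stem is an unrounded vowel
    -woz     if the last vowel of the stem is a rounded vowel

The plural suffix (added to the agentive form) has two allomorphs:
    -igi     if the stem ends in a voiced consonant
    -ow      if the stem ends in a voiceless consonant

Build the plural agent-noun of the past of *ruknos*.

ruknosbutwozigi

*ruknos* — final sound /s/ (a sibilant) → -but → *ruknosbut*.
The past-tense form *ruknosbut* — last vowel /u/ (a rounded vowel) → -woz → *ruknosbutwoz*.
The agentive form *ruknosbutwoz*: final consonant = /z/, voiced → -igi → *ruknosbutwozigi*.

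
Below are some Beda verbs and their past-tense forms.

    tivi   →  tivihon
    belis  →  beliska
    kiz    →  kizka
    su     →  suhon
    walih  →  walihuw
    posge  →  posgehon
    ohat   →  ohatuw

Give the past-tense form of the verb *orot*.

Looking at the final sound of each stem: -ka when the stem ends in a sibilant (*belis*, *kiz*); -uw when the stem ends in a non-sibilant consonant (*walih*, *ohat*); -hon when the stem ends in a vowel (*tivi*, *su*, *posge*).
Since the final sound of *orot* is /t/ (a non-sibilant consonant), it takes -uw, giving *orotuw*.

orotuw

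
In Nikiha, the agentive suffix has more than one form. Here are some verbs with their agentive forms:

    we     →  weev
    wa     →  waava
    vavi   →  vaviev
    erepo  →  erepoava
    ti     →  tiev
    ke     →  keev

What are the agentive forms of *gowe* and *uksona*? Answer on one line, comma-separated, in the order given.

goweev, uksonaava

The pattern is front/back vowel harmony: -ev when the last vowel of the stem is a front vowel (*we*, *vavi*, *ti*, *ke*); -ava when the last vowel of the stem is a back vowel (*wa*, *erepo*).
*gowe*: last vowel = /e/, a front vowel → -ev → *goweev*.
*uksona* — last vowel /a/ (a back vowel) → -ava → *uksonaava*.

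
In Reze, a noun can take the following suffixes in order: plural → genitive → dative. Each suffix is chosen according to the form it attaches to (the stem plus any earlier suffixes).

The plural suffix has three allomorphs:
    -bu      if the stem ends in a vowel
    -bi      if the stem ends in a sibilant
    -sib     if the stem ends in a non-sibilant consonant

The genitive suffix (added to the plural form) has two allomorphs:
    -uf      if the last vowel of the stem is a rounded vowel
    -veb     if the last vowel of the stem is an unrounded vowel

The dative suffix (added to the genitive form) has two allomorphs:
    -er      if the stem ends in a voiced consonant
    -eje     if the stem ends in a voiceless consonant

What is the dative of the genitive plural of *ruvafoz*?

ruvafozbiveber

*ruvafoz* — final sound /z/ (a sibilant) → -bi → *ruvafozbi*.
Since the last vowel of the plural form *ruvafozbi* is /i/ (an unrounded vowel), it takes -veb, giving *ruvafozbiveb*.
The genitive form *ruvafozbiveb*: final consonant = /b/, voiced → -er → *ruvafozbiveber*.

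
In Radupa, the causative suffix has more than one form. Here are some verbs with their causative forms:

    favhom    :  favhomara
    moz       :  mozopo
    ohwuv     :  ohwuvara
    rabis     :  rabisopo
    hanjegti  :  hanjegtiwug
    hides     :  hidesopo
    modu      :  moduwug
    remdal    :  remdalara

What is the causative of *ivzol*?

ivzolara

The alternation tracks the final sound of the stem — -opo when the stem ends in a sibilant (*moz*, *rabis*, *hides*); -ara when the stem ends in a non-sibilant consonant (*favhom*, *ohwuv*, *remdal*); -wug when the stem ends in a vowel (*hanjegti*, *modu*).
Since the final sound of *ivzol* is /l/ (a non-sibilant consonant), it takes -ara, giving *ivzolara*.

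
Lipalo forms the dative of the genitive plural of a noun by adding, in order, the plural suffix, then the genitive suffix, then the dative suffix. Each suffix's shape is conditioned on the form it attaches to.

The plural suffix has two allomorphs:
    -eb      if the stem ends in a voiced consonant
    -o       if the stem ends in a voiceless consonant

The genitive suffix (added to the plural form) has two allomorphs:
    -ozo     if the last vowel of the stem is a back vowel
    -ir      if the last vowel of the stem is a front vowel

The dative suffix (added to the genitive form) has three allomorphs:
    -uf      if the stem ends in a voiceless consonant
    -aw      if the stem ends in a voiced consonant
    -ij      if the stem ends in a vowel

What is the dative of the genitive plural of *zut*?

*zut*: final consonant = /t/, voiceless → -o → *zuto*.
The plural form *zuto* — last vowel /o/ (a back vowel) → -ozo → *zutoozo*.
The final sound of the genitive form *zutoozo* is /o/, which is a vowel, so the dative suffix is -ij, giving *zutoozoij*.

zutoozoij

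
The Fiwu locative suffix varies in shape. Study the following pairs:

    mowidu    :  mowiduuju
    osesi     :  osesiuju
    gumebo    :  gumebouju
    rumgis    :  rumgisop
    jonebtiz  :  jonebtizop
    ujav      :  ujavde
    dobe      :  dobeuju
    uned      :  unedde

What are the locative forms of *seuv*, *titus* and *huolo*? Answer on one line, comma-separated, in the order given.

seuvde, titusop, huolouju

Looking at the final sound of each stem: -op when the stem ends in a sibilant (*rumgis*, *jonebtiz*); -de when the stem ends in a non-sibilant consonant (*ujav*, *uned*); -uju when the stem ends in a vowel (*mowidu*, *osesi*, *gumebo*, *dobe*).
*seuv*: final sound = /v/, a non-sibilant consonant → -de → *seuvde*.
*titus* — final sound /s/ (a sibilant) → -op → *titusop*.
*huolo*: final sound = /o/, a vowel → -uju → *huolouju*.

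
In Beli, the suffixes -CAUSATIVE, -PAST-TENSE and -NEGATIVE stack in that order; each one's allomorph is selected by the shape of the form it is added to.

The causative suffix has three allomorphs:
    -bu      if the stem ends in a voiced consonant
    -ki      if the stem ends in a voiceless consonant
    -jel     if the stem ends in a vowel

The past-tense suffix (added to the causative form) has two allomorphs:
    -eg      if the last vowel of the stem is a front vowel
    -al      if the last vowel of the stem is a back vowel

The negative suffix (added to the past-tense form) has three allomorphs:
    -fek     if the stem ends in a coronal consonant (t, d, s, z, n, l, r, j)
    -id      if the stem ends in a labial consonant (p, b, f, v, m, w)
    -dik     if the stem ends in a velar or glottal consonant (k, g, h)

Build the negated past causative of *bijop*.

The final sound of *bijop* is /p/, which is a voiceless consonant, so the causative suffix is -ki, giving *bijopki*.
Since the last vowel of the causative form *bijopki* is /i/ (a front vowel), it takes -eg, giving *bijopkieg*.
Since the final consonant of the past-tense form *bijopkieg* is /g/ (velar/glottal), it takes -dik, giving *bijopkiegdik*.

bijopkiegdik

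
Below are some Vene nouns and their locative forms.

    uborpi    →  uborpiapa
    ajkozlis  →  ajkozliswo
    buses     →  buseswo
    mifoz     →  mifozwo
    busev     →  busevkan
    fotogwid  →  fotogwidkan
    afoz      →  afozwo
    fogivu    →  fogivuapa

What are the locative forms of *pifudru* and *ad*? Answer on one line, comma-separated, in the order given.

pifudruapa, adkan

The pattern is sibilance of the final sound: -wo when the stem ends in a sibilant (*ajkozlis*, *buses*, *mifoz*, *afoz*); -kan when the stem ends in a non-sibilant consonant (*busev*, *fotogwid*); -apa when the stem ends in a vowel (*uborpi*, *fogivu*).
The final sound of *pifudru* is /u/, which is a vowel, so the suffix is -apa, giving *pifudruapa*.
*ad*: final sound = /d/, a non-sibilant consonant → -kan → *adkan*.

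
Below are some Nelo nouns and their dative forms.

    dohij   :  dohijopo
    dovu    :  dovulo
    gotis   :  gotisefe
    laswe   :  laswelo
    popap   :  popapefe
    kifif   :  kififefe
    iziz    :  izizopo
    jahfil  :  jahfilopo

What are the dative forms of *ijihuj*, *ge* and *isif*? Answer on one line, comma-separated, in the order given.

Looking at the final sound of each stem: -efe when the stem ends in a voiceless consonant (*gotis*, *popap*, *kifif*); -opo when the stem ends in a voiced consonant (*dohij*, *iziz*, *jahfil*); -lo when the stem ends in a vowel (*dovu*, *laswe*).
*ijihuj* — final sound /j/ (a voiced consonant) → -opo → *ijihujopo*.
Since the final sound of *ge* is /e/ (a vowel), it takes -lo, giving *gelo*.
*isif* — final sound /f/ (a voiceless consonant) → -efe → *isifefe*.

ijihujopo, gelo, isifefe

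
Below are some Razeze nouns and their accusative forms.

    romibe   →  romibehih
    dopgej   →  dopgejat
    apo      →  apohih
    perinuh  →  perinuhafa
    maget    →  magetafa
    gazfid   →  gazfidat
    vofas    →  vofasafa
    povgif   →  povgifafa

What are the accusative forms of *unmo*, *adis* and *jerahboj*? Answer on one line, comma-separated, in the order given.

Looking at the final sound of each stem: -afa when the stem ends in a voiceless consonant (*perinuh*, *maget*, *vofas*, *povgif*); -at when the stem ends in a voiced consonant (*dopgej*, *gazfid*); -hih when the stem ends in a vowel (*romibe*, *apo*).
*unmo* — final sound /o/ (a vowel) → -hih → *unmohih*.
*adis* — final sound /s/ (a voiceless consonant) → -afa → *adisafa*.
Since the final sound of *jerahboj* is /j/ (a voiced consonant), it takes -at, giving *jerahbojat*.

unmohih, adisafa, jerahbojat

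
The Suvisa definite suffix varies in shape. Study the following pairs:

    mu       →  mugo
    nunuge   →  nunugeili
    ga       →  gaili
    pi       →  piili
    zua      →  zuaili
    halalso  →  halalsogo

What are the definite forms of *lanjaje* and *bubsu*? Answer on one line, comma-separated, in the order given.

The suffix is conditioned by the last vowel: -go when the last vowel of the stem is a rounded vowel (*mu*, *halalso*); -ili when the last vowel of the stem is an unrounded vowel (*nunuge*, *ga*, *pi*, *zua*).
The last vowel of *lanjaje* is /e/, which is an unrounded vowel, so the suffix is -ili, giving *lanjajeili*.
Since the last vowel of *bubsu* is /u/ (a rounded vowel), it takes -go, giving *bubsugo*.

lanjajeili, bubsugo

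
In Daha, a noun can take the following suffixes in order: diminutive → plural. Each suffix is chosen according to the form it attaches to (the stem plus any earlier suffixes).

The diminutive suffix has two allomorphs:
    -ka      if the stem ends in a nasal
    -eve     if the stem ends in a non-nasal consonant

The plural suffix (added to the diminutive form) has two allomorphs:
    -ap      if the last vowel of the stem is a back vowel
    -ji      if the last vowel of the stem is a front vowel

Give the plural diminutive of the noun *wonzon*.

wonzonkaap

Since the final consonant of *wonzon* is /n/ (a nasal), it takes -ka, giving *wonzonka*.
The diminutive form *wonzonka*: last vowel = /a/, a back vowel → -ap → *wonzonkaap*.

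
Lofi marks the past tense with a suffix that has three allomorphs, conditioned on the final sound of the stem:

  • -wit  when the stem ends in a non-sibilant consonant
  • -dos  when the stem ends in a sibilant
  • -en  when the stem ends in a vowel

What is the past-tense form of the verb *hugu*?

Since the final sound of *hugu* is /u/ (a vowel), it takes -en, giving *huguen*.

huguen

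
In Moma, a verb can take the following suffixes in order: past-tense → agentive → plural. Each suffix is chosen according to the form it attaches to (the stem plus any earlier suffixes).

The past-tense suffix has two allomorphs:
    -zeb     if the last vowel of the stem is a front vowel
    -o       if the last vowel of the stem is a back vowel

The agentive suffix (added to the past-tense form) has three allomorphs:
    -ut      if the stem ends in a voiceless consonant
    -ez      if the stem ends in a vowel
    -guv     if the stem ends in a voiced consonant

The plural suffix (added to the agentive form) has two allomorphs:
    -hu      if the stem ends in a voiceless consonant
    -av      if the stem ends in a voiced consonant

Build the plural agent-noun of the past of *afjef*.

The last vowel of *afjef* is /e/, which is a front vowel, so the past-tense suffix is -zeb, giving *afjefzeb*.
The final sound of the past-tense form *afjefzeb* is /b/, which is a voiced consonant, so the agentive suffix is -guv, giving *afjefzebguv*.
Since the final consonant of the agentive form *afjefzebguv* is /v/ (voiced), it takes -av, giving *afjefzebguvav*.

afjefzebguvav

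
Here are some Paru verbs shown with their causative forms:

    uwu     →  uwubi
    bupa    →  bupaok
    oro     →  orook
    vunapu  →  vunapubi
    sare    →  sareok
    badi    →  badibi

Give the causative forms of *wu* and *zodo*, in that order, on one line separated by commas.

wubi, zodook

The suffix is conditioned by the last vowel: -bi when the last vowel of the stem is a high vowel (*uwu*, *vunapu*, *badi*); -ok when the last vowel of the stem is a non-high vowel (*bupa*, *oro*, *sare*).
*wu* — last vowel /u/ (a high vowel) → -bi → *wubi*.
*zodo*: last vowel = /o/, a non-high vowel → -ok → *zodook*.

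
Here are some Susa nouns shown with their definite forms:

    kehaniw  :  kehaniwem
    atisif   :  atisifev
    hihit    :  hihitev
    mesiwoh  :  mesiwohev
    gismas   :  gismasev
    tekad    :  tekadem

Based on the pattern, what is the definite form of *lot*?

The alternation tracks the final consonant of the stem — -ev when the stem ends in a voiceless consonant (*atisif*, *hihit*, *mesiwoh*, *gismas*); -em when the stem ends in a voiced consonant (*kehaniw*, *tekad*).
*lot* — final consonant /t/ (voiceless) → -ev → *lotev*.

lotev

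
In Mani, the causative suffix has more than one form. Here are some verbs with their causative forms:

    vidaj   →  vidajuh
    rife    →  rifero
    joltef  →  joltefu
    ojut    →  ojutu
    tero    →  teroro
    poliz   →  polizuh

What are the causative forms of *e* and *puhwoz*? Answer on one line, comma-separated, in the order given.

ero, puhwozuh

Looking at the final sound of each stem: -u when the stem ends in a voiceless consonant (*joltef*, *ojut*); -uh when the stem ends in a voiced consonant (*vidaj*, *poliz*); -ro when the stem ends in a vowel (*rife*, *tero*).
Since the final sound of *e* is /e/ (a vowel), it takes -ro, giving *ero*.
The final sound of *puhwoz* is /z/, which is a voiced consonant, so the suffix is -uh, giving *puhwozuh*.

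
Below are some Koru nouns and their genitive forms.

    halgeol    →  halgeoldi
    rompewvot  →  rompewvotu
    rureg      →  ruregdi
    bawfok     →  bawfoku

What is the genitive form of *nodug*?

nodugdi

The pattern is voicing of the final consonant: -u when the stem ends in a voiceless consonant (*rompewvot*, *bawfok*); -di when the stem ends in a voiced consonant (*halgeol*, *rureg*).
Since the final consonant of *nodug* is /g/ (voiced), it takes -di, giving *nodugdi*.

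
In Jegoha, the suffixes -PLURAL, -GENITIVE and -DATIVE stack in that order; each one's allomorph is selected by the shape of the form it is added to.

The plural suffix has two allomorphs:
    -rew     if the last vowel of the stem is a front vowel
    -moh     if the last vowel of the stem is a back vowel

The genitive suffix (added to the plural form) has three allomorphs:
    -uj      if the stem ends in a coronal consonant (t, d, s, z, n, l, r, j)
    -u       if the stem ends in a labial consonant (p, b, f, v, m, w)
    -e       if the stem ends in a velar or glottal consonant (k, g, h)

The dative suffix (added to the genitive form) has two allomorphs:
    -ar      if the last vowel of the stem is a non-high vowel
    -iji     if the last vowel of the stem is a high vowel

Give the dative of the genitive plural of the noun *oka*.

okamohear

*oka*: last vowel = /a/, a back vowel → -moh → *okamoh*.
Since the final consonant of the plural form *okamoh* is /h/ (velar/glottal), it takes -e, giving *okamohe*.
Since the last vowel of the genitive form *okamohe* is /e/ (a non-high vowel), it takes -ar, giving *okamohear*.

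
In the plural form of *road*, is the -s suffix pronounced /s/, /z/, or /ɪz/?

The stem *road* ends in a voiced non-sibilant sound.
The plural suffix surfaces as /ɪz/ after sibilants, /s/ after other voiceless consonants, and /z/ after other voiced sounds.
So the plural -s on *road* is pronounced /z/.

/z/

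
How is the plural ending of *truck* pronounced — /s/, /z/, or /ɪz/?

/s/

The stem *truck* ends in a voiceless non-sibilant consonant.
The plural suffix surfaces as /ɪz/ after sibilants, /s/ after other voiceless consonants, and /z/ after other voiced sounds.
So the plural -s on *truck* is pronounced /s/.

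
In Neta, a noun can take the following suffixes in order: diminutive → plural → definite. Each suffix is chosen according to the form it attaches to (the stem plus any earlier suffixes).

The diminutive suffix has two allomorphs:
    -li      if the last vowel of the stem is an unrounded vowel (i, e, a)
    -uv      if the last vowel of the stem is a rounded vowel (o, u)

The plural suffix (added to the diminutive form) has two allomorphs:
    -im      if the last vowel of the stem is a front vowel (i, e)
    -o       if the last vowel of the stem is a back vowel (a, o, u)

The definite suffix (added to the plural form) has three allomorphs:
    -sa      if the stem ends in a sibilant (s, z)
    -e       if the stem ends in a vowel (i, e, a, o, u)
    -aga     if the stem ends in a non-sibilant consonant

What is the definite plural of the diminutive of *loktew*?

loktewliimaga

Since the last vowel of *loktew* is /e/ (an unrounded vowel), it takes -li, giving *loktewli*.
Since the last vowel of the diminutive form *loktewli* is /i/ (a front vowel), it takes -im, giving *loktewliim*.
The plural form *loktewliim* — final sound /m/ (a non-sibilant consonant) → -aga → *loktewliimaga*.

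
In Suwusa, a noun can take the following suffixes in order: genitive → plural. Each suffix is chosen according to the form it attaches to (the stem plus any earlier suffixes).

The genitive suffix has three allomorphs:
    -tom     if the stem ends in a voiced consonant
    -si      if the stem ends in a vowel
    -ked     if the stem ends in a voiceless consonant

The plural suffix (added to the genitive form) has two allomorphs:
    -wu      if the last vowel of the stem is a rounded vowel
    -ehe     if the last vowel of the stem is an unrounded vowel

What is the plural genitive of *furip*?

*furip* — final sound /p/ (a voiceless consonant) → -ked → *furipked*.
The genitive form *furipked* — last vowel /e/ (an unrounded vowel) → -ehe → *furipkedehe*.

furipkedehe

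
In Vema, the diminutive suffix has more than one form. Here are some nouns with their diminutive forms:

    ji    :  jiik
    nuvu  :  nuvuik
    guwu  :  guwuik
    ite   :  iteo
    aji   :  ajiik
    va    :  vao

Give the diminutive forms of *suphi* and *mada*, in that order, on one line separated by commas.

suphiik, madao

The suffix is conditioned by the last vowel: -ik when the last vowel of the stem is a high vowel (*ji*, *nuvu*, *guwu*, *aji*); -o when the last vowel of the stem is a non-high vowel (*ite*, *va*).
*suphi* — last vowel /i/ (a high vowel) → -ik → *suphiik*.
Since the last vowel of *mada* is /a/ (a non-high vowel), it takes -o, giving *madao*.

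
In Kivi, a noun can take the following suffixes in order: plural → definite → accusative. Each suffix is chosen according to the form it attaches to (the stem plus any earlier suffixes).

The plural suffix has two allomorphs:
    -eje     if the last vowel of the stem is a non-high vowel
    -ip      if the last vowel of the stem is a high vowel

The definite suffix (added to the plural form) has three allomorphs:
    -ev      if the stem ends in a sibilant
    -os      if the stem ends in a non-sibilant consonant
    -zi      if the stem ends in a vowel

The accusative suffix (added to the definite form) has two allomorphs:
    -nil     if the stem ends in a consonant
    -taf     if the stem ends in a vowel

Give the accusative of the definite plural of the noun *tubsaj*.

*tubsaj*: last vowel = /a/, a non-high vowel → -eje → *tubsajeje*.
The plural form *tubsajeje*: final sound = /e/, a vowel → -zi → *tubsajejezi*.
Since the final sound of the definite form *tubsajejezi* is /i/ (a vowel), it takes -taf, giving *tubsajejezitaf*.

tubsajejezitaf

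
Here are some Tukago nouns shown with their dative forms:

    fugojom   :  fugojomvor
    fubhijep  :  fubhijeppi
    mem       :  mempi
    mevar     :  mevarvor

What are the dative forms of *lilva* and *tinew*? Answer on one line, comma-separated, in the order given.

lilvavor, tinewpi

The pattern is front/back vowel harmony: -pi when the last vowel of the stem is a front vowel (*fubhijep*, *mem*); -vor when the last vowel of the stem is a back vowel (*fugojom*, *mevar*).
*lilva* — last vowel /a/ (a back vowel) → -vor → *lilvavor*.
The last vowel of *tinew* is /e/, which is a front vowel, so the suffix is -pi, giving *tinewpi*.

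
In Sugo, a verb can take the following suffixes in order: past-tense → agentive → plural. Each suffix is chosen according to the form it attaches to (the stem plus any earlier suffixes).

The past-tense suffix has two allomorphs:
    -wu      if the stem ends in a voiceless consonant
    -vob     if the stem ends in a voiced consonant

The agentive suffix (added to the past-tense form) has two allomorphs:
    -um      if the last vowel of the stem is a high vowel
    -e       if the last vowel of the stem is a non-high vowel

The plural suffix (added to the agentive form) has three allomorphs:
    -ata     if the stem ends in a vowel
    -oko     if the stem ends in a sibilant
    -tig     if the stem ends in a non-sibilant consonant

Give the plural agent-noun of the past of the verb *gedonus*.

The final consonant of *gedonus* is /s/, which is voiceless, so the past-tense suffix is -wu, giving *gedonuswu*.
The last vowel of the past-tense form *gedonuswu* is /u/, which is a high vowel, so the agentive suffix is -um, giving *gedonuswuum*.
The final sound of the agentive form *gedonuswuum* is /m/, which is a non-sibilant consonant, so the plural suffix is -tig, giving *gedonuswuumtig*.

gedonuswuumtig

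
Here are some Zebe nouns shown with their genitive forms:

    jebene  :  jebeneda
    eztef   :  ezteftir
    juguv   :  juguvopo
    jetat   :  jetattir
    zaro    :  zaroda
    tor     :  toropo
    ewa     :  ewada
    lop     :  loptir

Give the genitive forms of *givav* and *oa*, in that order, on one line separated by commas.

The suffix is conditioned by the final sound: -tir when the stem ends in a voiceless consonant (*eztef*, *jetat*, *lop*); -opo when the stem ends in a voiced consonant (*juguv*, *tor*); -da when the stem ends in a vowel (*jebene*, *zaro*, *ewa*).
The final sound of *givav* is /v/, which is a voiced consonant, so the suffix is -opo, giving *givavopo*.
*oa* — final sound /a/ (a vowel) → -da → *oada*.

givavopo, oada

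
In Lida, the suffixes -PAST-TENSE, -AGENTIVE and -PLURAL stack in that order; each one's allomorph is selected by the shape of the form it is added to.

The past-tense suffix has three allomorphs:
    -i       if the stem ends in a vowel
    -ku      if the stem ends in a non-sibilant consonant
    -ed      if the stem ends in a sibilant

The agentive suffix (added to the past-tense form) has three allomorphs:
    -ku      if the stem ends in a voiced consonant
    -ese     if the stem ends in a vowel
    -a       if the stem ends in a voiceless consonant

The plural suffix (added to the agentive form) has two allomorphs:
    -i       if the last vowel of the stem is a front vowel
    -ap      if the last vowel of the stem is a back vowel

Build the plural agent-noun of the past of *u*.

The final sound of *u* is /u/, which is a vowel, so the past-tense suffix is -i, giving *ui*.
Since the final sound of the past-tense form *ui* is /i/ (a vowel), it takes -ese, giving *uiese*.
The agentive form *uiese*: last vowel = /e/, a front vowel → -i → *uiesei*.

uiesei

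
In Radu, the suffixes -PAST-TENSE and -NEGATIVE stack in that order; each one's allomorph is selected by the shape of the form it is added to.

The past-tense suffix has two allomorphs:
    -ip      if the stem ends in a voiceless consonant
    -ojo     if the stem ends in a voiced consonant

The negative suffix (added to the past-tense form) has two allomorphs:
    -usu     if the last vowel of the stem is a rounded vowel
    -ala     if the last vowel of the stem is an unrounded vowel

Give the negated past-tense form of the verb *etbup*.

etbupipala

*etbup*: final consonant = /p/, voiceless → -ip → *etbupip*.
Since the last vowel of the past-tense form *etbupip* is /i/ (an unrounded vowel), it takes -ala, giving *etbupipala*.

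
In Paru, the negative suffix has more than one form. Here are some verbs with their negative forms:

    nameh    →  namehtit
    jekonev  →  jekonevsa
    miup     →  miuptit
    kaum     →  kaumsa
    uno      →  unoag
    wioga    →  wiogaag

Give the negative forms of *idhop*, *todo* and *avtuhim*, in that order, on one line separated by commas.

idhoptit, todoag, avtuhimsa

The alternation tracks the final sound of the stem — -tit when the stem ends in a voiceless consonant (*nameh*, *miup*); -sa when the stem ends in a voiced consonant (*jekonev*, *kaum*); -ag when the stem ends in a vowel (*uno*, *wioga*).
*idhop* — final sound /p/ (a voiceless consonant) → -tit → *idhoptit*.
*todo* — final sound /o/ (a vowel) → -ag → *todoag*.
*avtuhim*: final sound = /m/, a voiced consonant → -sa → *avtuhimsa*.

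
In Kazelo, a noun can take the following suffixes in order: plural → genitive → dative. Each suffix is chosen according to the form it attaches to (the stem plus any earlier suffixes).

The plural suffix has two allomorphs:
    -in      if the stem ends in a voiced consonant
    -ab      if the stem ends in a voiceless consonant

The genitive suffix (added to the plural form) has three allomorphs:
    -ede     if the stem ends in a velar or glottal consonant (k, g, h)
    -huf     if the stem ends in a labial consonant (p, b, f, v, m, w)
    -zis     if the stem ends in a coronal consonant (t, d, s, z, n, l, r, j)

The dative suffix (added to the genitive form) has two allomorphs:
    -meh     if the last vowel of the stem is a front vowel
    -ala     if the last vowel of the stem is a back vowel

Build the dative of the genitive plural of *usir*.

The final consonant of *usir* is /r/, which is voiced, so the plural suffix is -in, giving *usirin*.
The final consonant of the plural form *usirin* is /n/, which is coronal, so the genitive suffix is -zis, giving *usirinzis*.
The genitive form *usirinzis* — last vowel /i/ (a front vowel) → -meh → *usirinzismeh*.

usirinzismeh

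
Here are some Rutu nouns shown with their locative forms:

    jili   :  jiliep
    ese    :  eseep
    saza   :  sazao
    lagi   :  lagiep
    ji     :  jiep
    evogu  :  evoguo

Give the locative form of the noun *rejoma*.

rejomao

The suffix is conditioned by the last vowel: -ep when the last vowel of the stem is a front vowel (*jili*, *ese*, *lagi*, *ji*); -o when the last vowel of the stem is a back vowel (*saza*, *evogu*).
The last vowel of *rejoma* is /a/, which is a back vowel, so the suffix is -o, giving *rejomao*.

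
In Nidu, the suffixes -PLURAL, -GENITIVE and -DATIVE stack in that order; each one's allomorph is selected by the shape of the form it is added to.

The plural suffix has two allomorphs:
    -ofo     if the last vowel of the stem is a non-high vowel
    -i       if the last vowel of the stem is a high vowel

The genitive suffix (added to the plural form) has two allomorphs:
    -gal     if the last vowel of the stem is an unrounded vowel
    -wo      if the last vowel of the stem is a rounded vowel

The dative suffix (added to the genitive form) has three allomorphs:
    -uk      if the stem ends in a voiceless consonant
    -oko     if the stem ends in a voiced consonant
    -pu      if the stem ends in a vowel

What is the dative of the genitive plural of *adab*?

*adab*: last vowel = /a/, a non-high vowel → -ofo → *adabofo*.
The plural form *adabofo*: last vowel = /o/, a rounded vowel → -wo → *adabofowo*.
Since the final sound of the genitive form *adabofowo* is /o/ (a vowel), it takes -pu, giving *adabofowopu*.

adabofowopu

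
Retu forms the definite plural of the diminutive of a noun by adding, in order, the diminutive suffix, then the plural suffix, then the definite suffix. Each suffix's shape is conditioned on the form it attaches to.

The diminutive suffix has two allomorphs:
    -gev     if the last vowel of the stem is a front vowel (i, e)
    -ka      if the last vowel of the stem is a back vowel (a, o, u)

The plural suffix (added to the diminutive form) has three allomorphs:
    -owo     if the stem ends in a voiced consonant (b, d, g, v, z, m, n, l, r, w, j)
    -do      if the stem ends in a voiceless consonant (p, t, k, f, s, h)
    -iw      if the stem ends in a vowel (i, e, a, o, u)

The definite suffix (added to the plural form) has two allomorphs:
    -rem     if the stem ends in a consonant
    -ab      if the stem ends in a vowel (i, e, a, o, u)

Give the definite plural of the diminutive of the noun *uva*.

uvakaiwrem

*uva* — last vowel /a/ (a back vowel) → -ka → *uvaka*.
The diminutive form *uvaka*: final sound = /a/, a vowel → -iw → *uvakaiw*.
The final sound of the plural form *uvakaiw* is /w/, which is a consonant, so the definite suffix is -rem, giving *uvakaiwrem*.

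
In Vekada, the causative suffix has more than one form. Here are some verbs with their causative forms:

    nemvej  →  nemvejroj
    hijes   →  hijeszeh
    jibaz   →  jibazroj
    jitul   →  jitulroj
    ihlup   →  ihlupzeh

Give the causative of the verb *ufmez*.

ufmezroj

The alternation tracks the final consonant of the stem — -zeh when the stem ends in a voiceless consonant (*hijes*, *ihlup*); -roj when the stem ends in a voiced consonant (*nemvej*, *jibaz*, *jitul*).
The final consonant of *ufmez* is /z/, which is voiced, so the suffix is -roj, giving *ufmezroj*.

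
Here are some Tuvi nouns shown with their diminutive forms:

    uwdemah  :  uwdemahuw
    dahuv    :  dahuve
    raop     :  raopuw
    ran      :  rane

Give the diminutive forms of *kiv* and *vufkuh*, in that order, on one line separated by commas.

kive, vufkuhuw

The pattern is voicing of the final consonant: -uw when the stem ends in a voiceless consonant (*uwdemah*, *raop*); -e when the stem ends in a voiced consonant (*dahuv*, *ran*).
*kiv*: final consonant = /v/, voiced → -e → *kive*.
Since the final consonant of *vufkuh* is /h/ (voiceless), it takes -uw, giving *vufkuhuw*.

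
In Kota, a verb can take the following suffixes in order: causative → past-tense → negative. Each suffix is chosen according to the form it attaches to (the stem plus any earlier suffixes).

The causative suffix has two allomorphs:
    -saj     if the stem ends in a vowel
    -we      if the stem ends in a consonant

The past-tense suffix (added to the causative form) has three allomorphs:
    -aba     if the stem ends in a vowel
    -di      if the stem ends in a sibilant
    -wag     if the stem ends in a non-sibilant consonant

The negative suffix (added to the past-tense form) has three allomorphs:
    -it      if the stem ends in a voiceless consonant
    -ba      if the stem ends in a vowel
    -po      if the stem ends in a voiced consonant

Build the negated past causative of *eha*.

*eha* — final sound /a/ (a vowel) → -saj → *ehasaj*.
The causative form *ehasaj*: final sound = /j/, a non-sibilant consonant → -wag → *ehasajwag*.
The past-tense form *ehasajwag*: final sound = /g/, a voiced consonant → -po → *ehasajwagpo*.

ehasajwagpo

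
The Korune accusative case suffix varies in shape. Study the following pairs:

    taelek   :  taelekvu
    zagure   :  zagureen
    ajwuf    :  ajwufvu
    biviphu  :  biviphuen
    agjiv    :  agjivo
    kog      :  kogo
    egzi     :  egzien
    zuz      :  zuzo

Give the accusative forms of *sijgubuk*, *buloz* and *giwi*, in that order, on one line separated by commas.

sijgubukvu, bulozo, giwien

The pattern is voicing of the final sound: -vu when the stem ends in a voiceless consonant (*taelek*, *ajwuf*); -o when the stem ends in a voiced consonant (*agjiv*, *kog*, *zuz*); -en when the stem ends in a vowel (*zagure*, *biviphu*, *egzi*).
*sijgubuk* — final sound /k/ (a voiceless consonant) → -vu → *sijgubukvu*.
The final sound of *buloz* is /z/, which is a voiced consonant, so the suffix is -o, giving *bulozo*.
*giwi*: final sound = /i/, a vowel → -en → *giwien*.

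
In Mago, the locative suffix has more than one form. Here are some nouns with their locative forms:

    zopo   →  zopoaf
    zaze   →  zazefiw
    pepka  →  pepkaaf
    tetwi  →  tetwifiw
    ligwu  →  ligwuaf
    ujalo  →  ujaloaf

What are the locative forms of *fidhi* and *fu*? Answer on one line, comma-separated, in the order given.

Looking at the last vowel of each stem: -fiw when the last vowel of the stem is a front vowel (*zaze*, *tetwi*); -af when the last vowel of the stem is a back vowel (*zopo*, *pepka*, *ligwu*, *ujalo*).
The last vowel of *fidhi* is /i/, which is a front vowel, so the suffix is -fiw, giving *fidhifiw*.
*fu*: last vowel = /u/, a back vowel → -af → *fuaf*.

fidhifiw, fuaf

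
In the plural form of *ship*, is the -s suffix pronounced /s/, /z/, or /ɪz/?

The stem *ship* ends in a voiceless non-sibilant consonant.
The plural suffix surfaces as /ɪz/ after sibilants, /s/ after other voiceless consonants, and /z/ after other voiced sounds.
So the plural -s on *ship* is pronounced /s/.

/s/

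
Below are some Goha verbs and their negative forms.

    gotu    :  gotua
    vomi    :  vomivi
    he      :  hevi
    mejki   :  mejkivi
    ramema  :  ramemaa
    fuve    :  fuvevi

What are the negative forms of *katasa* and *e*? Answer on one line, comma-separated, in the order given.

katasaa, evi

Looking at the last vowel of each stem: -vi when the last vowel of the stem is a front vowel (*vomi*, *he*, *mejki*, *fuve*); -a when the last vowel of the stem is a back vowel (*gotu*, *ramema*).
*katasa*: last vowel = /a/, a back vowel → -a → *katasaa*.
The last vowel of *e* is /e/, which is a front vowel, so the suffix is -vi, giving *evi*.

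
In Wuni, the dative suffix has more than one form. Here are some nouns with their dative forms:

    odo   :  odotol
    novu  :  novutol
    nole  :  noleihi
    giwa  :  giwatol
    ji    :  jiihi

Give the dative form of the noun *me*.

The suffix is conditioned by the last vowel: -ihi when the last vowel of the stem is a front vowel (*nole*, *ji*); -tol when the last vowel of the stem is a back vowel (*odo*, *novu*, *giwa*).
Since the last vowel of *me* is /e/ (a front vowel), it takes -ihi, giving *meihi*.

meihi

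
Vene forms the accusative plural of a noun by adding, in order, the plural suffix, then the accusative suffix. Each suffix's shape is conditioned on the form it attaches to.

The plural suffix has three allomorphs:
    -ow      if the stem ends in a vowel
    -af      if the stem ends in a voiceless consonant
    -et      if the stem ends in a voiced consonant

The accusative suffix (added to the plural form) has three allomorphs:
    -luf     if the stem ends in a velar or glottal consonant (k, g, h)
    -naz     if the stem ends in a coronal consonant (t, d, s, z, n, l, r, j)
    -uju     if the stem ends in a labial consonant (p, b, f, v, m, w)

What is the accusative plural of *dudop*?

*dudop*: final sound = /p/, a voiceless consonant → -af → *dudopaf*.
The plural form *dudopaf*: final consonant = /f/, labial → -uju → *dudopafuju*.

dudopafuju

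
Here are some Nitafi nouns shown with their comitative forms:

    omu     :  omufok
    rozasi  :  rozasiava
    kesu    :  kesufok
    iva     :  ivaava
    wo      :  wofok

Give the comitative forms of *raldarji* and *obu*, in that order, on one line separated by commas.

raldarjiava, obufok

Looking at the last vowel of each stem: -fok when the last vowel of the stem is a rounded vowel (*omu*, *kesu*, *wo*); -ava when the last vowel of the stem is an unrounded vowel (*rozasi*, *iva*).
*raldarji* — last vowel /i/ (an unrounded vowel) → -ava → *raldarjiava*.
*obu* — last vowel /u/ (a rounded vowel) → -fok → *obufok*.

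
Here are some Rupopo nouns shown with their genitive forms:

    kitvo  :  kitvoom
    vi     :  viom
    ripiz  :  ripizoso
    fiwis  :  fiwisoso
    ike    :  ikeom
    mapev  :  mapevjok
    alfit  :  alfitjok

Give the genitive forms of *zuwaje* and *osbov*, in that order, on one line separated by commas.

The pattern is sibilance of the final sound: -oso when the stem ends in a sibilant (*ripiz*, *fiwis*); -jok when the stem ends in a non-sibilant consonant (*mapev*, *alfit*); -om when the stem ends in a vowel (*kitvo*, *vi*, *ike*).
Since the final sound of *zuwaje* is /e/ (a vowel), it takes -om, giving *zuwajeom*.
Since the final sound of *osbov* is /v/ (a non-sibilant consonant), it takes -jok, giving *osbovjok*.

zuwajeom, osbovjok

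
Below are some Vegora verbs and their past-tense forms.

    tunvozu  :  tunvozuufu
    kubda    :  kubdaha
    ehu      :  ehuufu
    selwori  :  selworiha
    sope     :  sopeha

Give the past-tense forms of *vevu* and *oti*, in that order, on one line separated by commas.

The suffix is conditioned by the last vowel: -ufu when the last vowel of the stem is a rounded vowel (*tunvozu*, *ehu*); -ha when the last vowel of the stem is an unrounded vowel (*kubda*, *selwori*, *sope*).
The last vowel of *vevu* is /u/, which is a rounded vowel, so the suffix is -ufu, giving *vevuufu*.
The last vowel of *oti* is /i/, which is an unrounded vowel, so the suffix is -ha, giving *otiha*.

vevuufu, otiha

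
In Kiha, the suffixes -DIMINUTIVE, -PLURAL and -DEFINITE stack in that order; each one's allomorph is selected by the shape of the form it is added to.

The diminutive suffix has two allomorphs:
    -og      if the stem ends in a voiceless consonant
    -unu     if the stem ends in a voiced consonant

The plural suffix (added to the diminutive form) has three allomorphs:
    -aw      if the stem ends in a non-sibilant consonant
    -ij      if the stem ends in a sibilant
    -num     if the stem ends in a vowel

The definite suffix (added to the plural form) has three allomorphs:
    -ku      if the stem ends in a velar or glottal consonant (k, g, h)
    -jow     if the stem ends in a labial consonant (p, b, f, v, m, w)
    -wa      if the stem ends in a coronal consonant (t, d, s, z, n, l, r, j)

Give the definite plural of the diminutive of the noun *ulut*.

ulutogawjow

The final consonant of *ulut* is /t/, which is voiceless, so the diminutive suffix is -og, giving *ulutog*.
The diminutive form *ulutog*: final sound = /g/, a non-sibilant consonant → -aw → *ulutogaw*.
Since the final consonant of the plural form *ulutogaw* is /w/ (labial), it takes -jow, giving *ulutogawjow*.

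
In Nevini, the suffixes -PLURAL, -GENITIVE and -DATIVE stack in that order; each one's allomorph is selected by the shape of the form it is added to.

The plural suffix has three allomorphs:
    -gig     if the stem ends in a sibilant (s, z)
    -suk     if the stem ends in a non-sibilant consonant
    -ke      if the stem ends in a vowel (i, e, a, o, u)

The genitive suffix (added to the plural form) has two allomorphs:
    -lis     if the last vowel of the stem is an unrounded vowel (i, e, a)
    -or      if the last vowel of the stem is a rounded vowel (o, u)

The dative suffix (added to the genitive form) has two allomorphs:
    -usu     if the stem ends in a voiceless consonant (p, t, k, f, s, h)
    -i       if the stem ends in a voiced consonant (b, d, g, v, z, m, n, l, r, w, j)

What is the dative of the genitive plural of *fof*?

fofsukori

Since the final sound of *fof* is /f/ (a non-sibilant consonant), it takes -suk, giving *fofsuk*.
The plural form *fofsuk*: last vowel = /u/, a rounded vowel → -or → *fofsukor*.
The genitive form *fofsukor*: final consonant = /r/, voiced → -i → *fofsukori*.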